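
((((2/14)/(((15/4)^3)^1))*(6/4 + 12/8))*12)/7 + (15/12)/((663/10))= 88759/2707250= 0.03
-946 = -946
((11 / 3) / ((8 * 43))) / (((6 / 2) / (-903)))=-77 / 24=-3.21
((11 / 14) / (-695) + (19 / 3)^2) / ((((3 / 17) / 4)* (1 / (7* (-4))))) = -25456.47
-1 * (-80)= 80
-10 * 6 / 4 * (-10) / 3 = 50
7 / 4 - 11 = -37 / 4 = -9.25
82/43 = 1.91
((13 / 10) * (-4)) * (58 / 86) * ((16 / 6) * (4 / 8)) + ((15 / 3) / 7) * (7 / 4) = -8839 / 2580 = -3.43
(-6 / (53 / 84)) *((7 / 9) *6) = -2352 / 53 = -44.38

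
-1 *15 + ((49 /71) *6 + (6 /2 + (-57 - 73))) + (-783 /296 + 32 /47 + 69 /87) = -139.03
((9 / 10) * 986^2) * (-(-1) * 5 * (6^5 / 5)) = 34019082432 / 5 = 6803816486.40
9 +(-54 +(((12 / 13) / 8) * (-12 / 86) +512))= 261044 / 559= 466.98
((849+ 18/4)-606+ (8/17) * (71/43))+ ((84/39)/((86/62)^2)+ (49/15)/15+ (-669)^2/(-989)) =-858231458659/4229310150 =-202.92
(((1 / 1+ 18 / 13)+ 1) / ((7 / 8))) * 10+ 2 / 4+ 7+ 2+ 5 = 9679 / 182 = 53.18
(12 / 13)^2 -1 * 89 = -14897 / 169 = -88.15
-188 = -188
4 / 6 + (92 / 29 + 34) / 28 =347 / 174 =1.99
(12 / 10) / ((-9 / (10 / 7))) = -4 / 21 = -0.19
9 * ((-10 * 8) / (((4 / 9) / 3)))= -4860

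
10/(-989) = -10/989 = -0.01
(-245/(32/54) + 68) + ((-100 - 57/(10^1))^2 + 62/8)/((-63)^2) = -342.62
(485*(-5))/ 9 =-2425/ 9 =-269.44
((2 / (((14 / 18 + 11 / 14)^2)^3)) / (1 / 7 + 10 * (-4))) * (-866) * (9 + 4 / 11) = 555218481070487808 / 19932039353412989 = 27.86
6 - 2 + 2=6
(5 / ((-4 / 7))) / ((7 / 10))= -12.50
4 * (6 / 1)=24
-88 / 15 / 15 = -88 / 225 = -0.39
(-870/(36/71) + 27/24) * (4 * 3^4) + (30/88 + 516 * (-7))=-24603795/44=-559177.16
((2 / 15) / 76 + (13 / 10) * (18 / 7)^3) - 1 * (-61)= 83.11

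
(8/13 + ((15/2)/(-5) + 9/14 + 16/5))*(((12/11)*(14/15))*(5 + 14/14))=64608/3575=18.07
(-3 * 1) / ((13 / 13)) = -3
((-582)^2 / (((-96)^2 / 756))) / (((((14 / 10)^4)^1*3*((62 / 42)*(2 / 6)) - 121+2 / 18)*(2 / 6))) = -30008829375 / 41478464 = -723.48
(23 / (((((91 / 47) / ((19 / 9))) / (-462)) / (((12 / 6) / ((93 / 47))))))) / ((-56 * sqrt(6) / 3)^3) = 10618663 * sqrt(6) / 212319744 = 0.12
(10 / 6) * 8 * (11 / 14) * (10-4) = 440 / 7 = 62.86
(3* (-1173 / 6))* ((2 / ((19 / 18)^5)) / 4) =-554115816 / 2476099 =-223.79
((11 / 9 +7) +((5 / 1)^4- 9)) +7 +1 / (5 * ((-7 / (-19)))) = 199006 / 315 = 631.77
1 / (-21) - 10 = -211 / 21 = -10.05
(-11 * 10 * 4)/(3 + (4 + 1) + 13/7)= -3080/69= -44.64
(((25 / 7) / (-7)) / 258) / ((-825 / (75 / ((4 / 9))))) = 75 / 185416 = 0.00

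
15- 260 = -245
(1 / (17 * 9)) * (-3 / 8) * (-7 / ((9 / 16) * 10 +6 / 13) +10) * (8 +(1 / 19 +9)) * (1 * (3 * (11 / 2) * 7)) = -5823279 / 136306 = -42.72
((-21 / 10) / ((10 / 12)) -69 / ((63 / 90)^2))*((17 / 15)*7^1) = -994993 / 875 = -1137.13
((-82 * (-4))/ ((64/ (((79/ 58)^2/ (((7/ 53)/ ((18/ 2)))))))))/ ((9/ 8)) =13561693/ 23548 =575.92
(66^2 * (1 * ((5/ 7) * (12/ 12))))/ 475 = 4356/ 665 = 6.55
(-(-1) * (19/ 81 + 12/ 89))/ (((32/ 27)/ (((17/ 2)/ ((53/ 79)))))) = 3576409/ 905664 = 3.95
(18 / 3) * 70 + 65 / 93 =39125 / 93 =420.70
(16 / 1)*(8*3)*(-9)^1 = -3456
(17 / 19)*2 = 34 / 19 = 1.79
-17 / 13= -1.31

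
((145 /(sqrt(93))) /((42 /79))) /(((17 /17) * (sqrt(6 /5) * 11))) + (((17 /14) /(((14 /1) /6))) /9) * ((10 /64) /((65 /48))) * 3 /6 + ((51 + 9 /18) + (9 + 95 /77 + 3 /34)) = 11455 * sqrt(310) /85932 + 58916579 /952952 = 64.17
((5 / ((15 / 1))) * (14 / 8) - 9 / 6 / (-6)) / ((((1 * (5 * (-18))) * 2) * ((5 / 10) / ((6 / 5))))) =-1 / 90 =-0.01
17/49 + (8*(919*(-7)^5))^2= 748147927024880721/49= 15268325041324096.35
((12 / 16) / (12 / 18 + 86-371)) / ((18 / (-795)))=795 / 6824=0.12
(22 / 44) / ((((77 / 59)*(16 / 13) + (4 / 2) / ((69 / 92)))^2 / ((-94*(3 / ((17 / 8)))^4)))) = -1290018944448 / 126153542761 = -10.23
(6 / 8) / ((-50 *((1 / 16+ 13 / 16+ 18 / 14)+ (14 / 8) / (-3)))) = -63 / 6625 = -0.01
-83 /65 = -1.28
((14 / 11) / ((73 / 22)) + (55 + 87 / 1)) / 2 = 5197 / 73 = 71.19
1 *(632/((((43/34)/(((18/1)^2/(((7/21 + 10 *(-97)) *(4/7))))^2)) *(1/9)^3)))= 45324409101552/363878083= 124559.33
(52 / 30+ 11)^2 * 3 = 486.41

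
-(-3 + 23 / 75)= 202 / 75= 2.69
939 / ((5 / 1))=939 / 5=187.80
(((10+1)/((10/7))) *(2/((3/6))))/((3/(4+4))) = 1232/15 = 82.13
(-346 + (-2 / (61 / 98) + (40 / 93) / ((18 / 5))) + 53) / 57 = -15117653 / 2910249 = -5.19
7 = 7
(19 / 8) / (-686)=-19 / 5488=-0.00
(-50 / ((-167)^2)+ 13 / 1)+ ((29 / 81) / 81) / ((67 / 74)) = 159413214403 / 12259641843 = 13.00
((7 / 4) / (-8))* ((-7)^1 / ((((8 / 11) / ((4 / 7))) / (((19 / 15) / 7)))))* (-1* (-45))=627 / 64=9.80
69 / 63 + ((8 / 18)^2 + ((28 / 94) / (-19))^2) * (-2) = 0.70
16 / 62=8 / 31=0.26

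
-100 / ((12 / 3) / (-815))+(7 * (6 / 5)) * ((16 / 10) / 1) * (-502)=340703 / 25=13628.12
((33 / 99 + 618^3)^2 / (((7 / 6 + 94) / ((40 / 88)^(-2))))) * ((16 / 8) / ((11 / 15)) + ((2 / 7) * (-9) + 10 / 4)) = 2255741628883555453091 / 299775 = 7524782349707465.44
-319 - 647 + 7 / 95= -965.93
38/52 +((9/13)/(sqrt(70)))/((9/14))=sqrt(70)/65 +19/26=0.86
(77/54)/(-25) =-77/1350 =-0.06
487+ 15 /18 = 2927 /6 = 487.83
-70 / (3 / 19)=-1330 / 3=-443.33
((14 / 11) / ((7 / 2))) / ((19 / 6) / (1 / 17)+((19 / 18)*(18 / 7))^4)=57624 / 17131939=0.00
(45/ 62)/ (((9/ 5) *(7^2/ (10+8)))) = 225/ 1519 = 0.15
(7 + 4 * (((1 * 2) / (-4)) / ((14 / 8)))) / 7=0.84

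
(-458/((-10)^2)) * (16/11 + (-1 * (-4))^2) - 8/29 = -639736/7975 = -80.22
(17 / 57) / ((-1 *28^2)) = -17 / 44688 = -0.00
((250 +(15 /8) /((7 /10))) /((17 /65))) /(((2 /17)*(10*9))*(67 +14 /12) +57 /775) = 356403125 /266286132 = 1.34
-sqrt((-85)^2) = -85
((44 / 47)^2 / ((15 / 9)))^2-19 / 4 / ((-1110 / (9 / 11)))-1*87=-34445699991531 / 397206033400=-86.72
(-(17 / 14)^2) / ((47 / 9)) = -2601 / 9212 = -0.28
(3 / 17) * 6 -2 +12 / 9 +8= 428 / 51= 8.39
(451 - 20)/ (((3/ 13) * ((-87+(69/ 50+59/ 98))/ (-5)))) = 34318375/ 312441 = 109.84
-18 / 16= -9 / 8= -1.12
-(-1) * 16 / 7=16 / 7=2.29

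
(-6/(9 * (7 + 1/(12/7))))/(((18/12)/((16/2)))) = -128/273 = -0.47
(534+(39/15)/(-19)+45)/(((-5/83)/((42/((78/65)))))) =-31950352/95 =-336319.49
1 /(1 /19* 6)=19 /6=3.17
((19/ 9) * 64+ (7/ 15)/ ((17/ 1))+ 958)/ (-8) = -836251/ 6120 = -136.64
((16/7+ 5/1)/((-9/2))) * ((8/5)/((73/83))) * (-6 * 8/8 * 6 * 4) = 1083648/2555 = 424.13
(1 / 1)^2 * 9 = 9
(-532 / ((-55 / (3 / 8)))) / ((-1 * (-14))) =57 / 220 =0.26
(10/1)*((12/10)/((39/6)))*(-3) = -5.54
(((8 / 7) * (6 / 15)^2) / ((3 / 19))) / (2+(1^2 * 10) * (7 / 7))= 152 / 1575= 0.10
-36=-36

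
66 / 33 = 2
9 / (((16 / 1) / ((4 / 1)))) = 9 / 4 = 2.25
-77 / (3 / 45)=-1155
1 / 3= 0.33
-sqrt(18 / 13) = -3 * sqrt(26) / 13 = -1.18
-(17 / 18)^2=-289 / 324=-0.89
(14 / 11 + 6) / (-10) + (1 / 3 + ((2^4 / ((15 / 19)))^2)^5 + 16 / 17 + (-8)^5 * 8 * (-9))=1260600660300427081425108337 / 107833623046875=11690237466587.27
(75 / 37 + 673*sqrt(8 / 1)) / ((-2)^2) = 75 / 148 + 673*sqrt(2) / 2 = 476.39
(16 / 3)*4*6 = 128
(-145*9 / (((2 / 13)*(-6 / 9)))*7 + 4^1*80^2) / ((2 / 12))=1375995 / 2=687997.50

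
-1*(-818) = 818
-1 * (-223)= 223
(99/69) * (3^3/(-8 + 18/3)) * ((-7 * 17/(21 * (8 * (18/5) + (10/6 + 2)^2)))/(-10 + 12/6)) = -227205/699568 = -0.32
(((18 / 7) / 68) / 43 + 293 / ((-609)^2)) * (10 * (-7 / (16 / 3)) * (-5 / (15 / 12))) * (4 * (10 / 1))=45260650 / 12910191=3.51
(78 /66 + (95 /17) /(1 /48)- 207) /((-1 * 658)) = -5836 /61523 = -0.09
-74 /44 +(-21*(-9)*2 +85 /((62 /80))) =331449 /682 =486.00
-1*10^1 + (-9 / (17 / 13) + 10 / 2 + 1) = -185 / 17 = -10.88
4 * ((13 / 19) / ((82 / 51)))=1.70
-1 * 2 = -2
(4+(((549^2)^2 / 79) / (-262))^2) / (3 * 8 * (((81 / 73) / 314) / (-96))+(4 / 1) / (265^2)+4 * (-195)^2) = 13283820903259623523109429136650 / 104889069572190030307127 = 126646379.43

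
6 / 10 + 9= 48 / 5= 9.60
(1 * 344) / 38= 172 / 19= 9.05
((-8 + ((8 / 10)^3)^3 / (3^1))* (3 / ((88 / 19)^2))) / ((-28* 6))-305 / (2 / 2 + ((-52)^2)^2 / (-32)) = 82496621750407 / 10367597625000000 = 0.01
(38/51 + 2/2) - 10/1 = -421/51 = -8.25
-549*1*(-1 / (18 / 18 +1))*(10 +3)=7137 / 2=3568.50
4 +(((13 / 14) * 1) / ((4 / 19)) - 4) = 247 / 56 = 4.41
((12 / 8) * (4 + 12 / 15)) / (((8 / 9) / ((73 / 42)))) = 1971 / 140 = 14.08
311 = 311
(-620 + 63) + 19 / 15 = -8336 / 15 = -555.73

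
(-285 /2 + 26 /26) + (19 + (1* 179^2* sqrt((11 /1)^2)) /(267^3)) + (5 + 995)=33405660967 /38068326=877.52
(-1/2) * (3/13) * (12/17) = -18/221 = -0.08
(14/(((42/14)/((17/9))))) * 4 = 952/27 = 35.26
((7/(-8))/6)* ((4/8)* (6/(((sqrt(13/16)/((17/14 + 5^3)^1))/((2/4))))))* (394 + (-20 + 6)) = -167865* sqrt(13)/52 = -11639.34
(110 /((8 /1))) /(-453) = -55 /1812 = -0.03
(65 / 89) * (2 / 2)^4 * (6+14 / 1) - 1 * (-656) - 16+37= 61553 / 89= 691.61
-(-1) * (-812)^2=659344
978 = 978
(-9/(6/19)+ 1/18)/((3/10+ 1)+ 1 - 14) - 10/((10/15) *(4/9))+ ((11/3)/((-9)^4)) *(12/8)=-10684829/341172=-31.32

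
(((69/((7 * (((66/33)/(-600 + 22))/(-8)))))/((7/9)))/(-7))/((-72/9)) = 179469/343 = 523.23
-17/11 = -1.55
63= 63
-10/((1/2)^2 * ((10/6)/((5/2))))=-60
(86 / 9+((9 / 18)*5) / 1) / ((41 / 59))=12803 / 738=17.35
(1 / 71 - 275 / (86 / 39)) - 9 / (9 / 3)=-127.70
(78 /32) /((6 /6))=39 /16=2.44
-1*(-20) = 20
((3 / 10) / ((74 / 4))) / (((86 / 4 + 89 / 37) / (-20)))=-24 / 1769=-0.01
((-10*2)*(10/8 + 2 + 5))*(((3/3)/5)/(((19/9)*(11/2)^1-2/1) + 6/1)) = -594/281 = -2.11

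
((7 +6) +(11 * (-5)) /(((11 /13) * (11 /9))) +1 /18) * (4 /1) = -15890 /99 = -160.51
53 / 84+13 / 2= 599 / 84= 7.13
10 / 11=0.91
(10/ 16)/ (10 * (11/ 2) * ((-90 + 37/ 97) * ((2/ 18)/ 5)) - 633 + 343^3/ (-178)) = -388485/ 141376336828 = -0.00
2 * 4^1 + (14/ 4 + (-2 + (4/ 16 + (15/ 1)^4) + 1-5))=202523/ 4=50630.75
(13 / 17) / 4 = 13 / 68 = 0.19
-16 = -16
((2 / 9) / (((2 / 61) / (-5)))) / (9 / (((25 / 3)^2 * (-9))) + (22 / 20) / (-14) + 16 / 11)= -58712500 / 2358927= -24.89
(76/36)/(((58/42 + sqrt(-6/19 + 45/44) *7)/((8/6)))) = -12897808/108610587 + 52136 *sqrt(123519)/36203529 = 0.39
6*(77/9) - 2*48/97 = 14650/291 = 50.34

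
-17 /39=-0.44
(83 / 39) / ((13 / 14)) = 1162 / 507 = 2.29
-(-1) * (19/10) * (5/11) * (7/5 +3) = 19/5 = 3.80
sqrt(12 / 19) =2* sqrt(57) / 19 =0.79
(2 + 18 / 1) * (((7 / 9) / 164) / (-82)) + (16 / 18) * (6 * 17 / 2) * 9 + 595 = 30348739 / 30258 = 1003.00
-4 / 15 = -0.27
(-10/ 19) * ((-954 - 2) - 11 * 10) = 10660/ 19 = 561.05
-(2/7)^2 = -4/49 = -0.08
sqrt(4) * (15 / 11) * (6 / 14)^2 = 270 / 539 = 0.50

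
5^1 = 5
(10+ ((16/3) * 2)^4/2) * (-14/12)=-1837843/243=-7563.14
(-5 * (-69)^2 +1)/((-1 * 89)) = 23804/89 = 267.46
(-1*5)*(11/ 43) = -55/ 43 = -1.28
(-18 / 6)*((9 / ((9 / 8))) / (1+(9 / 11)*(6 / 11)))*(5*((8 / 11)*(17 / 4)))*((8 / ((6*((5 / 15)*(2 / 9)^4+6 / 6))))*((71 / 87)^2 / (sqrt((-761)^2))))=-131943214656 / 441258289465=-0.30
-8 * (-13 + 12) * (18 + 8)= 208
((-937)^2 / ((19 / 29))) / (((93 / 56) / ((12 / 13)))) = 5703286624 / 7657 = 744846.10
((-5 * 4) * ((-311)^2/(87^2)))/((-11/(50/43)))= 96721000/3580137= 27.02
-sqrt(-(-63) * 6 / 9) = -6.48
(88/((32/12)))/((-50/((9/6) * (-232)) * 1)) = 5742/25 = 229.68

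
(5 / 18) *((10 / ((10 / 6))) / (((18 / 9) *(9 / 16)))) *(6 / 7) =80 / 63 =1.27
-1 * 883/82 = -10.77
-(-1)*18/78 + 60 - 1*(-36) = 1251/13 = 96.23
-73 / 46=-1.59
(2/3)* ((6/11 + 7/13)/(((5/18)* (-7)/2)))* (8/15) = -1984/5005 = -0.40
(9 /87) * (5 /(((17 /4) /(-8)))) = -480 /493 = -0.97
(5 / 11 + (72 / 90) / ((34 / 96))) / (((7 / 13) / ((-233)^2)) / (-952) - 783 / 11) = -14324044072 / 375773257135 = -0.04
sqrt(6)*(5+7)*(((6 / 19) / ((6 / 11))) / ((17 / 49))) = 6468*sqrt(6) / 323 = 49.05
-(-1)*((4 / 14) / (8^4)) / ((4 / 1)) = 1 / 57344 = 0.00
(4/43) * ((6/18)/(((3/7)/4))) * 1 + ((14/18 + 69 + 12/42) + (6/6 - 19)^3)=-15608302/2709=-5761.65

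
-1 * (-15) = 15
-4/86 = -2/43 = -0.05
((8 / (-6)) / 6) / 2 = -1 / 9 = -0.11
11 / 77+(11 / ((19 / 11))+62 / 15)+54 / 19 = 13.49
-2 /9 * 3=-2 /3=-0.67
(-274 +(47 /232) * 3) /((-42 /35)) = 317135 /1392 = 227.83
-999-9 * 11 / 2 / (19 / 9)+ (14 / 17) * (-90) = -1096.57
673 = 673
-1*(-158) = 158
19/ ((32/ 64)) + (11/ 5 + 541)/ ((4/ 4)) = 2906/ 5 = 581.20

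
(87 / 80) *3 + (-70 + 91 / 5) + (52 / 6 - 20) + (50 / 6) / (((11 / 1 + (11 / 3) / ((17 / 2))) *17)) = -8371127 / 139920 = -59.83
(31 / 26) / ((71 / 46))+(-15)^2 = 208388 / 923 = 225.77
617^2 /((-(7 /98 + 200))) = -5329646 /2801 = -1902.77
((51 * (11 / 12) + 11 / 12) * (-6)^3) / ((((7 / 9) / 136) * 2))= -6301152 / 7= -900164.57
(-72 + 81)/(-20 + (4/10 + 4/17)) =-765/1646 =-0.46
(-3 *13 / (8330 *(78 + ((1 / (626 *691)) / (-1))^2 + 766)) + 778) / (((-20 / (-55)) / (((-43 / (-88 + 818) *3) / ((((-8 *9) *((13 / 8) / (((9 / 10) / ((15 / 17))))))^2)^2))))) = -27026949852218674136489743 / 12375440254733058623432812500000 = -0.00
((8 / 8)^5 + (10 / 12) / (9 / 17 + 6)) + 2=2083 / 666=3.13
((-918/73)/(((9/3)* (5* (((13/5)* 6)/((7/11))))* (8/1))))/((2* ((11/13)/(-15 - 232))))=88179/141328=0.62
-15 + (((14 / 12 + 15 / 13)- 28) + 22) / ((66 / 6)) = -13157 / 858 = -15.33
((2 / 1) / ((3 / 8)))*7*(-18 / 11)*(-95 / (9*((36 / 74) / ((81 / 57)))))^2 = -1916600 / 33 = -58078.79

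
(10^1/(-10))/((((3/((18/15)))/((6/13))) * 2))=-6/65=-0.09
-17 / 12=-1.42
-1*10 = -10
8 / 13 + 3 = 3.62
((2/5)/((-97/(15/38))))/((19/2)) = -6/35017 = -0.00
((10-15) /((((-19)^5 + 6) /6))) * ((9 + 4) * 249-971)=67980 /2476093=0.03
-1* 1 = -1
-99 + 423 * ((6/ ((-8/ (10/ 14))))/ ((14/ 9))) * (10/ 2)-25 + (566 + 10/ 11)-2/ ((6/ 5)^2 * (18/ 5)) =-99841781/ 349272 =-285.86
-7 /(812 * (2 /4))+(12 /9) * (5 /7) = 1139 /1218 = 0.94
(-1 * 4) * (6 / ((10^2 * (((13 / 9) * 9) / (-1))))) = 6 / 325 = 0.02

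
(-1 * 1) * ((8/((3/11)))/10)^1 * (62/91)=-2728/1365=-2.00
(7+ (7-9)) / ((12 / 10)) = 25 / 6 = 4.17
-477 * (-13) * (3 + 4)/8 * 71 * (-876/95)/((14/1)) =-96419349/380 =-253735.13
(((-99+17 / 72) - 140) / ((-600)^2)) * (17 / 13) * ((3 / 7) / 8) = -0.00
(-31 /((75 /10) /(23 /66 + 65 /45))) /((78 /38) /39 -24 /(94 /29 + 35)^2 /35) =-1800133773865 /12670714683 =-142.07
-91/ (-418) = 91/ 418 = 0.22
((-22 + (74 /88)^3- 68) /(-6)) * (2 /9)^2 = 7615907 /10349856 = 0.74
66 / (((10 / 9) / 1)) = 297 / 5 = 59.40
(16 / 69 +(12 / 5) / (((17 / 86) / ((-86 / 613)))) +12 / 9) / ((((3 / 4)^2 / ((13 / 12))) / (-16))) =4.26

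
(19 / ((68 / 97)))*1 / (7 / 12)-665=-73606 / 119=-618.54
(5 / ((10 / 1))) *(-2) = -1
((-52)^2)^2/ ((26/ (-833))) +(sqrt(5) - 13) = -234252941 +sqrt(5) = -234252938.76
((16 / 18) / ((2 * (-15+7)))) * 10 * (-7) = 35 / 9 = 3.89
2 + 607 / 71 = 749 / 71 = 10.55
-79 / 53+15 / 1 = 716 / 53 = 13.51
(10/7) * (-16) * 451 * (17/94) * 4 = -7457.26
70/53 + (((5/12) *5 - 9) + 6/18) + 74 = 43717/636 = 68.74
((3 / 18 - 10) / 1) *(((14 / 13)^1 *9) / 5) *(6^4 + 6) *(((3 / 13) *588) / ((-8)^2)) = -355705749 / 6760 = -52619.19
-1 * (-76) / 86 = 38 / 43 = 0.88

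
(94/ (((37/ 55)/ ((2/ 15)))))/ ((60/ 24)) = 4136/ 555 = 7.45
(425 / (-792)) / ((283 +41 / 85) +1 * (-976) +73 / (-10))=36125 / 47111724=0.00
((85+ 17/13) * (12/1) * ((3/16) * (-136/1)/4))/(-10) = 85833/130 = 660.25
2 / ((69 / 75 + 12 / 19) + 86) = 950 / 41587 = 0.02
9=9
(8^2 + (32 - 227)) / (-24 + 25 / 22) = 2882 / 503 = 5.73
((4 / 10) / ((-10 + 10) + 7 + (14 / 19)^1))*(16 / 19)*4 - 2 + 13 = 8213 / 735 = 11.17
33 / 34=0.97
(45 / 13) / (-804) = -0.00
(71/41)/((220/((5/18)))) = 71/32472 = 0.00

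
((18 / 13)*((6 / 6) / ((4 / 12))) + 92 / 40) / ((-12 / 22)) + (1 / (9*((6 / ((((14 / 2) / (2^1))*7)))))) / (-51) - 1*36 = -4282004 / 89505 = -47.84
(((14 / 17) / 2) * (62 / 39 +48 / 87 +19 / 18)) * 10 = 759325 / 57681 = 13.16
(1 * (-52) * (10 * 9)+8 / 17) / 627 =-7232 / 969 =-7.46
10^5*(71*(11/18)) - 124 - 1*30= 39048614/9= 4338734.89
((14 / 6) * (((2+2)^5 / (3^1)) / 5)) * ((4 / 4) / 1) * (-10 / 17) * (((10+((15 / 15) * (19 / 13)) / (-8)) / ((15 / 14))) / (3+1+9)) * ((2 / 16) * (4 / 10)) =-6403712 / 1939275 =-3.30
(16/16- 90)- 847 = -936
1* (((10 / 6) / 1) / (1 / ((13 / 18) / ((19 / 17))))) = 1.08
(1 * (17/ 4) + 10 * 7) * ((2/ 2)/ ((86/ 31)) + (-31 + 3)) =-705969/ 344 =-2052.24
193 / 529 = 0.36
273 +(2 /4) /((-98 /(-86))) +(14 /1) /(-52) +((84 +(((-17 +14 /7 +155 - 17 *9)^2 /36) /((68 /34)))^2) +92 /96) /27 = 24654435157 /89159616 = 276.52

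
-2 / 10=-1 / 5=-0.20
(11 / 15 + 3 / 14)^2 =39601 / 44100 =0.90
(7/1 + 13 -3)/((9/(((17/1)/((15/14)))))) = 4046/135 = 29.97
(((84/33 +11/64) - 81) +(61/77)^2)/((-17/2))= 29466685/3225376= 9.14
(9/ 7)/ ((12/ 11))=33/ 28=1.18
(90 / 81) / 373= 0.00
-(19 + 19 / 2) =-57 / 2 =-28.50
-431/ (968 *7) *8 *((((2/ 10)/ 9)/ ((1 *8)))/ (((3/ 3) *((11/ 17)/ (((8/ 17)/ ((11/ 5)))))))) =-431/ 922383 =-0.00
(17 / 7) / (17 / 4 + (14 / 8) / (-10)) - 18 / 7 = -322 / 163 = -1.98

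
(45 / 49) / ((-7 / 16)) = -720 / 343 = -2.10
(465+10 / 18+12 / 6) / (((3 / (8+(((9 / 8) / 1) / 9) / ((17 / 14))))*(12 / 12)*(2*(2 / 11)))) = 1594043 / 459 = 3472.86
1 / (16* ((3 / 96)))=2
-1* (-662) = 662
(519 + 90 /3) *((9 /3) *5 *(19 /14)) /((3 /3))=156465 /14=11176.07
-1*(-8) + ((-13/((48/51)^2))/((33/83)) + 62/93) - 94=-1032727/8448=-122.25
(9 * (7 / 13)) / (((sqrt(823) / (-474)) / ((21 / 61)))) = -27.57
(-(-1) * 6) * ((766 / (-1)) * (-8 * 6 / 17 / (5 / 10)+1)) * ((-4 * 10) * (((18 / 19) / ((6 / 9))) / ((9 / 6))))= -261420480 / 323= -809351.33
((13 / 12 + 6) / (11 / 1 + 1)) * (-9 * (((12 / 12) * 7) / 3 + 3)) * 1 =-85 / 3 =-28.33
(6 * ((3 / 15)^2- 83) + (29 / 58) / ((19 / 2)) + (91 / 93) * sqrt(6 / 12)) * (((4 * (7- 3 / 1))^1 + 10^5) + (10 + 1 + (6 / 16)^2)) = -1513441045907 / 30400 + 582558067 * sqrt(2) / 11904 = -49715036.13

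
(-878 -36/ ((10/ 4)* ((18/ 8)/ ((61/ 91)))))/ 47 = -18.77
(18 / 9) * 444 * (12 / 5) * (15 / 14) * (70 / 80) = 1998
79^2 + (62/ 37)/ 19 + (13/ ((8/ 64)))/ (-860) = 943290997/ 151145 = 6240.97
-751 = -751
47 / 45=1.04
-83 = -83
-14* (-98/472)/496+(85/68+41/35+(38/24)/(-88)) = 5089627/2112495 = 2.41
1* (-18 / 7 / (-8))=9 / 28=0.32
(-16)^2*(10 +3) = 3328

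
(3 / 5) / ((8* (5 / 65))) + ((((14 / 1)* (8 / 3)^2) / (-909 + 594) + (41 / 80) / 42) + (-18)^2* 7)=205813847 / 90720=2268.67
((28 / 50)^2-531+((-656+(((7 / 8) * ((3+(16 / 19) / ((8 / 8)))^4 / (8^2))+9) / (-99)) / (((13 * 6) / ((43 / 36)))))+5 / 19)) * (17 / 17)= -1186.43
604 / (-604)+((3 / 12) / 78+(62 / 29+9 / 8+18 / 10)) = 22994 / 5655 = 4.07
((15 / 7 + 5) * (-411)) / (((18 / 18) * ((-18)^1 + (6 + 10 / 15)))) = 30825 / 119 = 259.03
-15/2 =-7.50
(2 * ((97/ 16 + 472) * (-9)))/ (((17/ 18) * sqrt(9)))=-206523/ 68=-3037.10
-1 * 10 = -10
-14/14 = -1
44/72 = 0.61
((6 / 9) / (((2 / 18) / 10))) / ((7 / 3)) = 180 / 7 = 25.71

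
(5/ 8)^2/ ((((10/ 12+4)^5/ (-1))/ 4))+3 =61521297/ 20511149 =3.00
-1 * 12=-12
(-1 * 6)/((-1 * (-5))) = -6/5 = -1.20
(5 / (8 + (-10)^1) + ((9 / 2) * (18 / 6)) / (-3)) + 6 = -1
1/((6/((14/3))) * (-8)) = -7/72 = -0.10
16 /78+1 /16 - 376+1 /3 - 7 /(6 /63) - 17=-96907 /208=-465.90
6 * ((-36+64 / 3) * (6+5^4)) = -55528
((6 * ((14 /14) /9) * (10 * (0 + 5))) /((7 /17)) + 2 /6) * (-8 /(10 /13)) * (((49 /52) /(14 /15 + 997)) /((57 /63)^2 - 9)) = 5269509 /54008152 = 0.10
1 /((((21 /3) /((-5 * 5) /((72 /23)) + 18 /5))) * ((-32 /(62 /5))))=48949 /201600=0.24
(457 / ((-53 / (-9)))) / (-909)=-457 / 5353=-0.09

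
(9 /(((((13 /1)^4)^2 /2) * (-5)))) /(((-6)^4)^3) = -0.00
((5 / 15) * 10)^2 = 100 / 9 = 11.11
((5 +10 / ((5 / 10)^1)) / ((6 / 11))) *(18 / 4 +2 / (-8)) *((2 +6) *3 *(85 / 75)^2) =54043 / 9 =6004.78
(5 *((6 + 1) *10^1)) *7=2450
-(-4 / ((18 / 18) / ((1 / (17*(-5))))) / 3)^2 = -16 / 65025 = -0.00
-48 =-48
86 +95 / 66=5771 / 66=87.44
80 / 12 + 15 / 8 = 205 / 24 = 8.54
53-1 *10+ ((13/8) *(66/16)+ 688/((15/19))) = 921.17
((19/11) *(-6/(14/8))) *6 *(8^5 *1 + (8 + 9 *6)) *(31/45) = -8839712/11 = -803610.18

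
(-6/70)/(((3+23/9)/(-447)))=12069/1750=6.90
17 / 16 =1.06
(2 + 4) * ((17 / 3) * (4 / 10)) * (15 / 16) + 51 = 255 / 4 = 63.75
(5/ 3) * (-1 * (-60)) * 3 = 300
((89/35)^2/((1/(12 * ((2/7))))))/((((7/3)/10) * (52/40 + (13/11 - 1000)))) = -25093728/263454527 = -0.10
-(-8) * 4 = 32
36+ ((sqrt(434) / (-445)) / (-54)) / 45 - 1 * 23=sqrt(434) / 1081350+ 13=13.00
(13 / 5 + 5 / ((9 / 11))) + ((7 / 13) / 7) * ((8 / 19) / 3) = 96944 / 11115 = 8.72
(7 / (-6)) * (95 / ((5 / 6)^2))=-798 / 5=-159.60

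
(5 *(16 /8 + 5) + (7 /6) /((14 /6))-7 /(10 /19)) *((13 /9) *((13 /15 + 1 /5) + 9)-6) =42661 /225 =189.60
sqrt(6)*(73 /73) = 2.45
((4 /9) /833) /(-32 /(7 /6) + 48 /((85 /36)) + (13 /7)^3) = -140 /182079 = -0.00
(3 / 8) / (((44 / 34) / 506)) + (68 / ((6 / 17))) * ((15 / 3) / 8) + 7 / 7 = 6433 / 24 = 268.04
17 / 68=1 / 4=0.25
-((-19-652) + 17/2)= 1325/2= 662.50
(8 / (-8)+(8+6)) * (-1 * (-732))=9516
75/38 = 1.97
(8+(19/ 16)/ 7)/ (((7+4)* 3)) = 305/ 1232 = 0.25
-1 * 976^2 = -952576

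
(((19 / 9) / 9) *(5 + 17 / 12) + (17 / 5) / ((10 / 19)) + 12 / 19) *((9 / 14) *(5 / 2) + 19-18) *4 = 289744811 / 3231900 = 89.65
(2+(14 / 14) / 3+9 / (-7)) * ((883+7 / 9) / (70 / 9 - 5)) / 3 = 174988 / 1575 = 111.10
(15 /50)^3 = 27 /1000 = 0.03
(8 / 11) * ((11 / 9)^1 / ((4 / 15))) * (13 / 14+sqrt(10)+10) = 10 * sqrt(10) / 3+255 / 7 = 46.97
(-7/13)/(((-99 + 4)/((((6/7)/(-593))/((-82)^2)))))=-3/2462177510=-0.00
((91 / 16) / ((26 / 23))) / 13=161 / 416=0.39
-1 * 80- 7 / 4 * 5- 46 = -539 / 4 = -134.75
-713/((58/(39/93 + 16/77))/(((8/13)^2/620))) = -275448/58493435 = -0.00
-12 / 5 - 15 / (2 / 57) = -4299 / 10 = -429.90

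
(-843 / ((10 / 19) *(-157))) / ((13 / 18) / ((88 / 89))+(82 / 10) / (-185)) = 2346810840 / 157829117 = 14.87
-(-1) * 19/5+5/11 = 234/55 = 4.25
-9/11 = -0.82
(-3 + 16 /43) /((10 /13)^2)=-4.44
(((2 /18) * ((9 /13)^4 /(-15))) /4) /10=-243 /5712200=-0.00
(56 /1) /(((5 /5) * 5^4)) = 56 /625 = 0.09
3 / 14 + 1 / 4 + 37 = 1049 / 28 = 37.46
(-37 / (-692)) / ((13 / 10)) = 185 / 4498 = 0.04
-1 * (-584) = 584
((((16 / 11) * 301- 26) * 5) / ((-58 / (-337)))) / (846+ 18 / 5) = 6360875 / 451704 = 14.08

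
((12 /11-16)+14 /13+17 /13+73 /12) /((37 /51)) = -187901 /21164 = -8.88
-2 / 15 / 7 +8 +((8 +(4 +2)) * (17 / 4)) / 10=5851 / 420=13.93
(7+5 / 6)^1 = 7.83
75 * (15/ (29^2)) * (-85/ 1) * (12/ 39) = -382500/ 10933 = -34.99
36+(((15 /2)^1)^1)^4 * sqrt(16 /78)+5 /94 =3389 /94+16875 * sqrt(78) /104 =1469.09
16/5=3.20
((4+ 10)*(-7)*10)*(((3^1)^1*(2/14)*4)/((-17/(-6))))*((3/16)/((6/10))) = -3150/17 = -185.29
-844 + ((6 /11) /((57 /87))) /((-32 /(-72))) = -352009 /418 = -842.13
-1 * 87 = -87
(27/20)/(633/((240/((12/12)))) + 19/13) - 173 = -245365/1421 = -172.67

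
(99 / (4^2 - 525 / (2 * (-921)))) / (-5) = -614 / 505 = -1.22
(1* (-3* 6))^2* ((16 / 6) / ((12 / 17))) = 1224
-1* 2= -2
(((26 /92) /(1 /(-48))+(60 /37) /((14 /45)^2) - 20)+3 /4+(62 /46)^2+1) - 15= -28.24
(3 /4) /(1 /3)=9 /4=2.25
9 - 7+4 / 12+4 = 19 / 3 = 6.33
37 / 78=0.47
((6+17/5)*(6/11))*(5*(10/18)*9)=1410/11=128.18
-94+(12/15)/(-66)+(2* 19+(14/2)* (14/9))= -22336/495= -45.12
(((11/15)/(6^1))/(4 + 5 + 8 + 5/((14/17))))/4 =77/58140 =0.00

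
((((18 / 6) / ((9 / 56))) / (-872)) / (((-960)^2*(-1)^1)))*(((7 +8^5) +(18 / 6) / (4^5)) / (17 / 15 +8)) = 26103469 / 313167708160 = 0.00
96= 96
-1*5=-5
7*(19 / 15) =133 / 15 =8.87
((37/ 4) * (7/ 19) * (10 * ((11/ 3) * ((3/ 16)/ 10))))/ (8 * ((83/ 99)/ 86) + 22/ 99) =1347577/ 172672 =7.80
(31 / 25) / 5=31 / 125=0.25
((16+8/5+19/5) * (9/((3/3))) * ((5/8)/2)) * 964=232083/4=58020.75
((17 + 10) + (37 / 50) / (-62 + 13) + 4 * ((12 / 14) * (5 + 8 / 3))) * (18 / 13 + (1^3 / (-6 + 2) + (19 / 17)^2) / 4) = 12822510711 / 147274400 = 87.07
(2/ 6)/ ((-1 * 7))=-1/ 21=-0.05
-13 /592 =-0.02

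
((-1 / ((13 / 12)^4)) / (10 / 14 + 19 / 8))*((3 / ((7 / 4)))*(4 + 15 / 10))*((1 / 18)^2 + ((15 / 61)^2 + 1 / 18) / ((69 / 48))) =-78520138752 / 422870138899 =-0.19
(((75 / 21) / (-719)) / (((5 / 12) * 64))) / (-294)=5 / 7891744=0.00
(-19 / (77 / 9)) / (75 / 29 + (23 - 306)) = 261 / 32956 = 0.01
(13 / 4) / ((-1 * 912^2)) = -13 / 3326976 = -0.00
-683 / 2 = -341.50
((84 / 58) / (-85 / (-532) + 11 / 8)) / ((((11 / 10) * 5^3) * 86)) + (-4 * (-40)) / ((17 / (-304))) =-27238230216304 / 9519940925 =-2861.18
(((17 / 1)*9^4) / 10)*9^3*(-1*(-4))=162620946 / 5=32524189.20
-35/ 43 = -0.81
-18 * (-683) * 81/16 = 497907/8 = 62238.38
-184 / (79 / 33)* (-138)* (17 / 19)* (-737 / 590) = -5249250072 / 442795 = -11854.81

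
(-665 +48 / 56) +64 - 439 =-7274 / 7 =-1039.14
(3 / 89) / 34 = 3 / 3026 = 0.00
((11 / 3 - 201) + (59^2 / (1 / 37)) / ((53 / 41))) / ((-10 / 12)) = -6324262 / 53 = -119325.70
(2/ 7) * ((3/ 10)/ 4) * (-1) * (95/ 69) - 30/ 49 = -2893/ 4508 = -0.64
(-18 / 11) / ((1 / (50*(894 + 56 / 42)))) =-805800 / 11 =-73254.55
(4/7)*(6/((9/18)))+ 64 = 496/7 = 70.86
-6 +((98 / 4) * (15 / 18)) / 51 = -3427 / 612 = -5.60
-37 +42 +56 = 61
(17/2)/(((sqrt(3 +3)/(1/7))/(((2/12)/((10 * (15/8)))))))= 17 * sqrt(6)/9450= 0.00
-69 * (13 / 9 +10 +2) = -2783 / 3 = -927.67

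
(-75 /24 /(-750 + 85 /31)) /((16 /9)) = 1395 /593024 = 0.00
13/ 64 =0.20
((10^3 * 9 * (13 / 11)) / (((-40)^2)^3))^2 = 13689 / 2030043136000000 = 0.00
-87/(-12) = 29/4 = 7.25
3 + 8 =11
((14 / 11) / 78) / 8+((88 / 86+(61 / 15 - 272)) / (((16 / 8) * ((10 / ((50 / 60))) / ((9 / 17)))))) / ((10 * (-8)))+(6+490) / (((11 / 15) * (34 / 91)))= 165155420923 / 91228800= 1810.34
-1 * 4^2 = -16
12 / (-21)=-4 / 7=-0.57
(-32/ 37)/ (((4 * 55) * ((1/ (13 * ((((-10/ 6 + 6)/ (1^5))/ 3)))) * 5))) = -1352/ 91575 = -0.01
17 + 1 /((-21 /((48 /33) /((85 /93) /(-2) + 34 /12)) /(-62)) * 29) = 8420133 /493493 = 17.06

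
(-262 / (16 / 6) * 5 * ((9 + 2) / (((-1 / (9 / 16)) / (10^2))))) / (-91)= -4863375 / 1456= -3340.23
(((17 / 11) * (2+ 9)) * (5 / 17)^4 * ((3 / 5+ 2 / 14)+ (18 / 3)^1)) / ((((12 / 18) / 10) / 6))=2655000 / 34391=77.20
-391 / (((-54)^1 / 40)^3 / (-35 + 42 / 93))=-372232000 / 67797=-5490.39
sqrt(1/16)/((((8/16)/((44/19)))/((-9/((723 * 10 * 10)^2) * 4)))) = -11/1379423750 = -0.00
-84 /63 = -4 /3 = -1.33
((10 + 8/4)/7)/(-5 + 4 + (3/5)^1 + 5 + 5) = 5/28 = 0.18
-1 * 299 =-299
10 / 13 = 0.77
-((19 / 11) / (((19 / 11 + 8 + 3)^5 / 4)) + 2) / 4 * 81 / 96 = -726069910833 / 1721036800000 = -0.42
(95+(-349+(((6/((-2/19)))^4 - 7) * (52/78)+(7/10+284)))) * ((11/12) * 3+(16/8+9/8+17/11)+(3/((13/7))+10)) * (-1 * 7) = -10727681261213/11440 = -937734375.98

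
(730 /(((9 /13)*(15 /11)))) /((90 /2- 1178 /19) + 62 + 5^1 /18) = 41756 /2445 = 17.08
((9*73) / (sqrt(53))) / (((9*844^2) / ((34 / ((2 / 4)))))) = 1241*sqrt(53) / 9438452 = 0.00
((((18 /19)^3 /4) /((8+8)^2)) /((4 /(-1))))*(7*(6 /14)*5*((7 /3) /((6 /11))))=-93555 /7023616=-0.01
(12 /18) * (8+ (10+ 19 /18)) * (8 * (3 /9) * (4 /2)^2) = 10976 /81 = 135.51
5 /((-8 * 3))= -0.21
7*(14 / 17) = 98 / 17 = 5.76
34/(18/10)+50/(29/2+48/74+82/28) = 456245/21069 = 21.65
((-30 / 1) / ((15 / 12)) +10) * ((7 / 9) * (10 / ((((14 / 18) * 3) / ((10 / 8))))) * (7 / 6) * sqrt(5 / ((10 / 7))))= -1225 * sqrt(14) / 36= -127.32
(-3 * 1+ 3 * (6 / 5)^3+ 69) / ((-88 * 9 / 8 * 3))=-2966 / 12375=-0.24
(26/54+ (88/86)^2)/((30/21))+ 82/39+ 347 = 2272616269/6489990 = 350.17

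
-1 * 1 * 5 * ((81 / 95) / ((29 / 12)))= -972 / 551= -1.76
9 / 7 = 1.29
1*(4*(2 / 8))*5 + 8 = 13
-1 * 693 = -693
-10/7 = -1.43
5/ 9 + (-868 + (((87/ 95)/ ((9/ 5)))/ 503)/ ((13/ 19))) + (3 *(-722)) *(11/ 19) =-124849040/ 58851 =-2121.44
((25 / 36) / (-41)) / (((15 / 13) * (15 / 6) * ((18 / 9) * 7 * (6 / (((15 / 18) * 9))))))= -65 / 123984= -0.00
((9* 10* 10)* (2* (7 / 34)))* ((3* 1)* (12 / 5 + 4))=120960 / 17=7115.29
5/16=0.31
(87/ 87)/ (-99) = -1/ 99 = -0.01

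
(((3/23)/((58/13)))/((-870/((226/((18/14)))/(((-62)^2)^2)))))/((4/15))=-10283/6859648013952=-0.00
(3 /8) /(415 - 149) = 3 /2128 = 0.00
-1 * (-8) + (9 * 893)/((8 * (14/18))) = 72781/56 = 1299.66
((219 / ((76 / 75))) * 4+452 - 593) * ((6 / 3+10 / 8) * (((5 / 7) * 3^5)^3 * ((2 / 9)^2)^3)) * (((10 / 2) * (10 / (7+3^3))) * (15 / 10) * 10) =3618634500000 / 110789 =32662398.79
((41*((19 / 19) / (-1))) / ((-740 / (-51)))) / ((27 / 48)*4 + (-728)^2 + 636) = -2091 / 392660465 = -0.00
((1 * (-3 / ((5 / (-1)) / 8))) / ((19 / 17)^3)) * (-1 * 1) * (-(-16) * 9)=-16979328 / 34295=-495.10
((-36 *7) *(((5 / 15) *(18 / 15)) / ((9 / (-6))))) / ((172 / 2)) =168 / 215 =0.78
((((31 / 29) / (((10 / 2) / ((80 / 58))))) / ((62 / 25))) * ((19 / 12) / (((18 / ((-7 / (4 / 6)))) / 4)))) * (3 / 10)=-665 / 5046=-0.13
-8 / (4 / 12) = -24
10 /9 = 1.11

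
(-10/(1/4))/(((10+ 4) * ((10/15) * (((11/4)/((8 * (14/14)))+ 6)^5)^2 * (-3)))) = 11258999068426240/831875663378027584575343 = 0.00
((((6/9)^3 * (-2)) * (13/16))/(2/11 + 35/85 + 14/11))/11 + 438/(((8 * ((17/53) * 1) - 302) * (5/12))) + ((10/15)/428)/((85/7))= -3.53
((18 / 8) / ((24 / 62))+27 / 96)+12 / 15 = 1103 / 160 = 6.89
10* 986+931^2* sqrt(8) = 9860+1733522* sqrt(2) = 2461430.32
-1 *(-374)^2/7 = -139876/7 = -19982.29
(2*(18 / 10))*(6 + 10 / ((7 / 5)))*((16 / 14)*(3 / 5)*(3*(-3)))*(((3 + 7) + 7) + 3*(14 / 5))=-45427392 / 6125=-7416.72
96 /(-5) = -96 /5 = -19.20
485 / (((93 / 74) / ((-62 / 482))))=-35890 / 723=-49.64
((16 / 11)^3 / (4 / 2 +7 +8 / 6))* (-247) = -3035136 / 41261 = -73.56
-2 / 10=-1 / 5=-0.20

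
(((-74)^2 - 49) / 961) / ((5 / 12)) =13.55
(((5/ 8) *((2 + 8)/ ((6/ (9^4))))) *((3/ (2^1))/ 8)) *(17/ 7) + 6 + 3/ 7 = 2794185/ 896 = 3118.51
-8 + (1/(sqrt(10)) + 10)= sqrt(10)/10 + 2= 2.32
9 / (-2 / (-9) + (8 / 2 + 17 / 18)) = 54 / 31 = 1.74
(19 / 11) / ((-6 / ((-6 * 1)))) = 19 / 11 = 1.73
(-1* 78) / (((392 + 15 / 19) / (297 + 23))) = -474240 / 7463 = -63.55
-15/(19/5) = -75/19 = -3.95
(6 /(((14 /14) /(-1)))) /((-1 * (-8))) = -3 /4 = -0.75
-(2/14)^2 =-1/49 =-0.02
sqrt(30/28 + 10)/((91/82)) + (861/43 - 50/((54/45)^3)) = -5.91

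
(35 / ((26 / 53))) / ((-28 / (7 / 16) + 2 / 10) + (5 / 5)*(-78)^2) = 9275 / 782626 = 0.01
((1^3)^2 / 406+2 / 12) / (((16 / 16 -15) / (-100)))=5150 / 4263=1.21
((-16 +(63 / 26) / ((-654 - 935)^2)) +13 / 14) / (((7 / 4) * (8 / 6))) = -212016057 / 32823973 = -6.46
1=1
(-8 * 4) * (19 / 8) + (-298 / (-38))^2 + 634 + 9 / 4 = 621.75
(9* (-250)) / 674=-1125 / 337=-3.34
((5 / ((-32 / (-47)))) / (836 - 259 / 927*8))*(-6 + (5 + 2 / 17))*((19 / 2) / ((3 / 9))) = -0.22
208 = 208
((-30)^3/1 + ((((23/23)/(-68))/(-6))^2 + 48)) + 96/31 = -139066688993/5160384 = -26948.90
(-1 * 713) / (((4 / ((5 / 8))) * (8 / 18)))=-32085 / 128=-250.66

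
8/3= 2.67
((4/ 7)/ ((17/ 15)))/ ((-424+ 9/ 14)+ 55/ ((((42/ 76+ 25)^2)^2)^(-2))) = 86955842769920/ 1724019744884057107217410171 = 0.00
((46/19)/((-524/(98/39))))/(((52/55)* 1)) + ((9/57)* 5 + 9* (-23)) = -1040949209/5047692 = -206.22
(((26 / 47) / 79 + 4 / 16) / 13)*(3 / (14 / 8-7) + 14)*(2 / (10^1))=3817 / 71890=0.05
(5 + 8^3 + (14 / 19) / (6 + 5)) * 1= 108067 / 209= 517.07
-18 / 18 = -1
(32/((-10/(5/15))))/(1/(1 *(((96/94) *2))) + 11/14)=-3584/4285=-0.84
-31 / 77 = -0.40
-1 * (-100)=100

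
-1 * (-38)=38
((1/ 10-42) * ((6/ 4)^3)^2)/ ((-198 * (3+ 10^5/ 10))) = 33939/ 140842240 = 0.00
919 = 919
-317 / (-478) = 317 / 478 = 0.66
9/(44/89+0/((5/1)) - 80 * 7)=-801/49796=-0.02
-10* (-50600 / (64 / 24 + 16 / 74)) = 702075 / 4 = 175518.75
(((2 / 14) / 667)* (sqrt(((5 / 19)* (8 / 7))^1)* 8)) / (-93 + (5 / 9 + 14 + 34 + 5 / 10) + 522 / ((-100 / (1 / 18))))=-14400* sqrt(1330) / 24721715347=-0.00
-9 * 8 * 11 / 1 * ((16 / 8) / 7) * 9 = -2036.57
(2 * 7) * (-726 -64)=-11060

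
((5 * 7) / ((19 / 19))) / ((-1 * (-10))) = 7 / 2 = 3.50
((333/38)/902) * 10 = 1665/17138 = 0.10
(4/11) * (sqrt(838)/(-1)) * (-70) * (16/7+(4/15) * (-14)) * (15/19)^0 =-1216 * sqrt(838)/33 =-1066.70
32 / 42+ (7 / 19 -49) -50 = -39050 / 399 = -97.87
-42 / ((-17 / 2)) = 84 / 17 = 4.94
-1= -1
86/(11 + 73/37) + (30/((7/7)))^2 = 217591/240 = 906.63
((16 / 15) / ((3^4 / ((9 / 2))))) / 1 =8 / 135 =0.06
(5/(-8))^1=-5/8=-0.62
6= 6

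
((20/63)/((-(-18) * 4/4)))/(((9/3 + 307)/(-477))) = -53/1953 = -0.03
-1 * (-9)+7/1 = 16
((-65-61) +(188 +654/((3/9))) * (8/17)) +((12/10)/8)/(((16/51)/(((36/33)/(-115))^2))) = 481923784409/544076500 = 885.76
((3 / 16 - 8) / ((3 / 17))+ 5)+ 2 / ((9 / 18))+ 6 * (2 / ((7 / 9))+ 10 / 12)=-4987 / 336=-14.84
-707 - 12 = -719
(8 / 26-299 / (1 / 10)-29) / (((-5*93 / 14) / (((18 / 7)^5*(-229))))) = -11320587065664 / 4838015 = -2339923.93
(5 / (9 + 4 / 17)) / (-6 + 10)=85 / 628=0.14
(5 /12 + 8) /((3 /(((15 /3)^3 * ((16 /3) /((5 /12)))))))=40400 /9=4488.89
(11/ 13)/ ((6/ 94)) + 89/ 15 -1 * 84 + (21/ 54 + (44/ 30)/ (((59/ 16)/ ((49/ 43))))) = -189875957/ 2968290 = -63.97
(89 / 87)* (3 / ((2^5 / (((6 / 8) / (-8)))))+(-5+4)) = -91937 / 89088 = -1.03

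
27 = 27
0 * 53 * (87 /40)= 0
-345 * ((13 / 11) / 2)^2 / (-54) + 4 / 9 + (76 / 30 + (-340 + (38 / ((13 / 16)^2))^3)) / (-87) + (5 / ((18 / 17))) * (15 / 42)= -31072664410890659 / 14227309136040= -2184.02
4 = 4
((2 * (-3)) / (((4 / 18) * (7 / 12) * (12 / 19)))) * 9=-4617 / 7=-659.57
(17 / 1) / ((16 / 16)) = 17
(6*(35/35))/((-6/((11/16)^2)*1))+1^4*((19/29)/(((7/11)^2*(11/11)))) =416603/363776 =1.15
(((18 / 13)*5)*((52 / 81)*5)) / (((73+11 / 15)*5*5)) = 20 / 1659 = 0.01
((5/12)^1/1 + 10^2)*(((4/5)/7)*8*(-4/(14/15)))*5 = -96400/49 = -1967.35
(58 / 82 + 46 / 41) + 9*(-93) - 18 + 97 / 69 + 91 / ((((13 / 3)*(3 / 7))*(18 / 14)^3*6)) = -3497410493 / 4124682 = -847.92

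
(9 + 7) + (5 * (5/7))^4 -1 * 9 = 407432/2401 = 169.69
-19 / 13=-1.46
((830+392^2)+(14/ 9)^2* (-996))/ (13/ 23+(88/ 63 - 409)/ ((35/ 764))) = -17.09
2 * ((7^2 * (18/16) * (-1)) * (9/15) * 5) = -1323/4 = -330.75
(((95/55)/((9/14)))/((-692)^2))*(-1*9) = -133/2633752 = -0.00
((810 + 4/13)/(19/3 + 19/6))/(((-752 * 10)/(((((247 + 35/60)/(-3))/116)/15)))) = 15648257/29087510400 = 0.00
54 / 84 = 9 / 14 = 0.64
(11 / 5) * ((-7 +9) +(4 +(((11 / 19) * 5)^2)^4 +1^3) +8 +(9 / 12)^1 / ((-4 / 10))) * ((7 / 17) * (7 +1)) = 10343483569562297 / 288720571697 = 35825.24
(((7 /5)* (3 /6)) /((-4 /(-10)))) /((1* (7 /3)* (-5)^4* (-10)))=-3 /25000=-0.00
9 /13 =0.69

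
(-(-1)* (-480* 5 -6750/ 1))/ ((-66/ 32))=48800/ 11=4436.36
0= 0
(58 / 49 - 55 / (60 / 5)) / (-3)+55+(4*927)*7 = 45885403 / 1764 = 26012.13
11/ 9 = 1.22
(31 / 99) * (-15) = -155 / 33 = -4.70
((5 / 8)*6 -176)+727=2219 / 4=554.75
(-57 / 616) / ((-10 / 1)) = 57 / 6160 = 0.01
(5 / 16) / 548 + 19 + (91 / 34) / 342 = 484496951 / 25488576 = 19.01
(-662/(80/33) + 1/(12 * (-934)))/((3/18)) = -3825782/2335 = -1638.45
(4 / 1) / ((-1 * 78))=-0.05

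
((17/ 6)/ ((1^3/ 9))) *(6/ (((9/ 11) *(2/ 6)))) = 561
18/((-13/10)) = -13.85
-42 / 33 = -14 / 11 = -1.27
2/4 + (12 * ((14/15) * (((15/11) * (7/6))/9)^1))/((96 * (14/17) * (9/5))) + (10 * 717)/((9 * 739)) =50314321/31605552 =1.59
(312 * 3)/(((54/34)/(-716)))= -1265888/3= -421962.67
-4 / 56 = -1 / 14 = -0.07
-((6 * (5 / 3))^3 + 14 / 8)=-4007 / 4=-1001.75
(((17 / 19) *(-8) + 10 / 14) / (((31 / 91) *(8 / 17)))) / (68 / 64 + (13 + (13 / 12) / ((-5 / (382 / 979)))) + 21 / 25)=-27812949450 / 10253392693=-2.71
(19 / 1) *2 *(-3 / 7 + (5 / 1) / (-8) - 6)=-7505 / 28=-268.04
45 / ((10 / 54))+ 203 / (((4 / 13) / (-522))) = -688293 / 2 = -344146.50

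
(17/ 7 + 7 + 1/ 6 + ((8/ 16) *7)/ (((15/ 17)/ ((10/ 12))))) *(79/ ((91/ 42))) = 256829/ 546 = 470.38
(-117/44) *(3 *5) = -1755/44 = -39.89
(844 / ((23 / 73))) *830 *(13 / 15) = 132958696 / 69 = 1926937.62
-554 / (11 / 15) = -8310 / 11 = -755.45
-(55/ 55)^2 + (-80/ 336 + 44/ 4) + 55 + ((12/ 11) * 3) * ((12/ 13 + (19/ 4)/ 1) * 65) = 293735/ 231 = 1271.58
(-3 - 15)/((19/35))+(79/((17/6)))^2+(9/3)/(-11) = 44938041/60401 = 743.99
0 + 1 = 1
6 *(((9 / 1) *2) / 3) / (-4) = -9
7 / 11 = 0.64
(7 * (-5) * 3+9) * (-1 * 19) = 1824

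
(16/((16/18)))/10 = 9/5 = 1.80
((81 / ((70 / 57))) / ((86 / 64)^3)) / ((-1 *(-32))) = 2363904 / 2782745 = 0.85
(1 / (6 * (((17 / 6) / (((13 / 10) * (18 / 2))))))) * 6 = 351 / 85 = 4.13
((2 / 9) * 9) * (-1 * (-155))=310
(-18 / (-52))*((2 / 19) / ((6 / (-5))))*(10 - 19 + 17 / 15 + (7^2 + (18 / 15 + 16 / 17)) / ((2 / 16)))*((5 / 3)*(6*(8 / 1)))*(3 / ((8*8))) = -767415 / 16796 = -45.69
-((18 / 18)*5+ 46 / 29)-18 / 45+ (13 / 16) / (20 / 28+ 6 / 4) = -238029 / 35960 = -6.62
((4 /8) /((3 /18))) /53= 3 /53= 0.06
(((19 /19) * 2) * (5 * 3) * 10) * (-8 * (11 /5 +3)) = -12480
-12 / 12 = -1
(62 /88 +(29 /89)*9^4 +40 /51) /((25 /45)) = 256356591 /66572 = 3850.82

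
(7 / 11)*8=56 / 11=5.09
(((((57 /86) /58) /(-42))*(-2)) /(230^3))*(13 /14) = 247 /5947521608000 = 0.00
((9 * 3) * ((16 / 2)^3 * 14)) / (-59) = -193536 / 59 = -3280.27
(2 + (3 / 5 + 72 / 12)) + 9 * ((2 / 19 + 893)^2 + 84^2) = 13072253488 / 1805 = 7242245.70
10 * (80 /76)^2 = 4000 /361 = 11.08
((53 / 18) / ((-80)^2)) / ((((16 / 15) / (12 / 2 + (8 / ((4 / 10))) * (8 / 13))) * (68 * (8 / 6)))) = 371 / 4259840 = 0.00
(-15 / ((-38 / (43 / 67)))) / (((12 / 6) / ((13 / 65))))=129 / 5092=0.03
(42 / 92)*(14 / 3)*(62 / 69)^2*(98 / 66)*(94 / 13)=867567736 / 46976787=18.47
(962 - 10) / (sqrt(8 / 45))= 714*sqrt(10)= 2257.87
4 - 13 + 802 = 793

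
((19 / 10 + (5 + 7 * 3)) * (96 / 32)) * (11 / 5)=9207 / 50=184.14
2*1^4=2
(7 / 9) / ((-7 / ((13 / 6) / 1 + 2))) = -25 / 54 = -0.46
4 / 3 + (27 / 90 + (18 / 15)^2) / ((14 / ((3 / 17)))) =48383 / 35700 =1.36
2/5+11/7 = 69/35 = 1.97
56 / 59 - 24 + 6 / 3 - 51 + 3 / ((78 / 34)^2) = -2138206 / 29913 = -71.48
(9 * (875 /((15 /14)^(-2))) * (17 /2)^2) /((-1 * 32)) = -73153125 /3584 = -20411.03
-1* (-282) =282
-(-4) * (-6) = -24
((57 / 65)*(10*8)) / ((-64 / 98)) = -2793 / 26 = -107.42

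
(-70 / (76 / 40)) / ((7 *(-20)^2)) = -1 / 76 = -0.01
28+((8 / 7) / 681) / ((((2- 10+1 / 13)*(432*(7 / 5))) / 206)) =25226899 / 900963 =28.00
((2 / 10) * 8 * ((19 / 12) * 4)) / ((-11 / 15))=-152 / 11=-13.82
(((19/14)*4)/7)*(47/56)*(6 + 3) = 8037/1372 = 5.86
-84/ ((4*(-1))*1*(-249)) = -7/ 83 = -0.08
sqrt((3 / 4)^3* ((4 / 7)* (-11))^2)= 33* sqrt(3) / 14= 4.08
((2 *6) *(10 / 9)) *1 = 40 / 3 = 13.33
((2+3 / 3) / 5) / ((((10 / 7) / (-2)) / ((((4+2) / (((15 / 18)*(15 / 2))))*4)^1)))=-2016 / 625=-3.23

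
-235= -235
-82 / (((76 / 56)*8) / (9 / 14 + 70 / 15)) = -9143 / 228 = -40.10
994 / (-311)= -994 / 311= -3.20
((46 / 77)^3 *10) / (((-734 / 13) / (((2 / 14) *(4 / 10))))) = -2530736 / 1172833277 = -0.00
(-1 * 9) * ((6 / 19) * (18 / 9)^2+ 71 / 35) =-19701 / 665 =-29.63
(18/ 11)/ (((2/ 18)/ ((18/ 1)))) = 2916/ 11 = 265.09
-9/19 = -0.47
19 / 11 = 1.73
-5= -5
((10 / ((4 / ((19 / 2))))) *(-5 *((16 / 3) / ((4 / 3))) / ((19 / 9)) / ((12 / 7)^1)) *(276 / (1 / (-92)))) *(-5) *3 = -49990500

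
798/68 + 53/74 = 7832/629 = 12.45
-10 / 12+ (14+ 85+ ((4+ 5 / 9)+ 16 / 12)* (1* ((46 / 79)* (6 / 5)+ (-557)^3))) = -7235499248689 / 7110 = -1017651089.83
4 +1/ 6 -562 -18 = -575.83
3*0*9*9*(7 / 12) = 0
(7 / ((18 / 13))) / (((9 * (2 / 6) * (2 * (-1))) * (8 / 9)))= -91 / 96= -0.95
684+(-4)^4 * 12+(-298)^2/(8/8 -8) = -62512/7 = -8930.29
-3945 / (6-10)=3945 / 4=986.25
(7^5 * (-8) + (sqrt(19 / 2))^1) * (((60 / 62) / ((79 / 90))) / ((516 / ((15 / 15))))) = -30252600 / 105307 + 225 * sqrt(38) / 210614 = -287.27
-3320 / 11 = -301.82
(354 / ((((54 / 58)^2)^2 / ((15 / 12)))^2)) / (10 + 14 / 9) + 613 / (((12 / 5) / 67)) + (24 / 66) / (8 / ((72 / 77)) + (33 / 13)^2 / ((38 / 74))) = 251026974986302293728519 / 14596529496940138176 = 17197.72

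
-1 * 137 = -137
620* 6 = 3720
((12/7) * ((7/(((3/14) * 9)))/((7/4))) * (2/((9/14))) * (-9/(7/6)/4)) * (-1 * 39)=832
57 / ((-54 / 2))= -19 / 9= -2.11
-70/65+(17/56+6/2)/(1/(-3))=-7999/728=-10.99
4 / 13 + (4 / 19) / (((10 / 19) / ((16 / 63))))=1676 / 4095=0.41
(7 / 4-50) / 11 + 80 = 3327 / 44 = 75.61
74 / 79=0.94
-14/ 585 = -0.02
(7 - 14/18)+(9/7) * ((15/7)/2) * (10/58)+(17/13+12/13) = 2889713/332514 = 8.69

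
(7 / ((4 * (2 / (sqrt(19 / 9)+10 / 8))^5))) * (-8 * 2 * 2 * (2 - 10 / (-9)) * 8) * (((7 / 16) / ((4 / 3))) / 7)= -294.57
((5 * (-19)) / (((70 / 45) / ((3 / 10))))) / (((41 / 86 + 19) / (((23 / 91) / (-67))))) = 507357 / 142974650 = 0.00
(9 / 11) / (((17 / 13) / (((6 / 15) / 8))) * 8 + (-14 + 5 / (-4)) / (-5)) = 2340 / 607123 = 0.00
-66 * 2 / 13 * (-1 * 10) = 1320 / 13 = 101.54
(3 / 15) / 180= 1 / 900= 0.00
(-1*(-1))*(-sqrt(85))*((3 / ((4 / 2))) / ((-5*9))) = sqrt(85) / 30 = 0.31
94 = 94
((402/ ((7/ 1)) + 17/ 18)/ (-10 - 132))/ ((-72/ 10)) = 36775/ 644112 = 0.06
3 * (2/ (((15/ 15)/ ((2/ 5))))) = 12/ 5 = 2.40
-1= -1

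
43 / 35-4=-97 / 35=-2.77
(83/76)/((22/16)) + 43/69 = 20441/14421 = 1.42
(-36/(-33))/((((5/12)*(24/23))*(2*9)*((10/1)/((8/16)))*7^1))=0.00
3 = 3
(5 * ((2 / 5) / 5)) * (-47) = -94 / 5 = -18.80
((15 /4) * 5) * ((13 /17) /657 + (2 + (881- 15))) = 242367625 /14892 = 16275.02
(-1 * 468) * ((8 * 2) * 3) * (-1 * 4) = 89856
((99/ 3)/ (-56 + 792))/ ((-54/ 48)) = -11/ 276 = -0.04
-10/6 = -5/3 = -1.67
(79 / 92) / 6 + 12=6703 / 552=12.14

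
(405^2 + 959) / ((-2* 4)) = -20623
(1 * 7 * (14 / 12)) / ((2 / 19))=931 / 12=77.58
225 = 225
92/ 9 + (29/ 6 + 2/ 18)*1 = 91/ 6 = 15.17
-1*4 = -4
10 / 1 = 10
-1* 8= -8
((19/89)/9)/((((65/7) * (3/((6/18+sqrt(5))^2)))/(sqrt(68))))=532 * sqrt(85)/468585+12236 * sqrt(17)/1405755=0.05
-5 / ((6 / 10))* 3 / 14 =-25 / 14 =-1.79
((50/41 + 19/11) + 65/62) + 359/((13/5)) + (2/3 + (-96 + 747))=865586407/1090518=793.74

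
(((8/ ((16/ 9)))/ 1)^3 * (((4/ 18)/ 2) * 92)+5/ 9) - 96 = 15049/ 18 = 836.06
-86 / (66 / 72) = -1032 / 11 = -93.82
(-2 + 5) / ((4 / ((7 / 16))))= 21 / 64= 0.33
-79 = -79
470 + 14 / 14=471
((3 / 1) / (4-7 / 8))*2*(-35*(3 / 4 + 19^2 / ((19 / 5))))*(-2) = 64344 / 5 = 12868.80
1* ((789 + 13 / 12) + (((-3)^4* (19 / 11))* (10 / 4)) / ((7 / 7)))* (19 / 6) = 2858759 / 792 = 3609.54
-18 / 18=-1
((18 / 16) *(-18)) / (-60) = 27 / 80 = 0.34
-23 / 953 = -0.02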